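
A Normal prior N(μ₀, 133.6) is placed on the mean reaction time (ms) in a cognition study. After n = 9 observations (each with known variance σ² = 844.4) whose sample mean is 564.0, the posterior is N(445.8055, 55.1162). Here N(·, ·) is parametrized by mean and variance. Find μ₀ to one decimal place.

μ₀ = 277.5

With known observation variance, the Normal–Normal posterior has precision τ_n = τ₀ + n/σ² and mean μ_n = (τ₀μ₀ + (n/σ²)x̄)/τ_n.
Here τ₀ = 1/133.6 = 0.007485 and τ_data = 9/844.4 = 0.010658, so τ_n = 0.018143.
Rearranging for μ₀: μ₀ = (μ_n·τ_n − τ_data·x̄)/τ₀ = (445.8055·0.018143 − 0.010658·564.0) / 0.007485 = 2.077137/0.007485 ≈ 277.5.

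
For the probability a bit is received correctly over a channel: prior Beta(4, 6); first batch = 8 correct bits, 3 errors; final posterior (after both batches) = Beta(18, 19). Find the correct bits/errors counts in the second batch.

Because Beta–binomial updating is additive in the counts, the combined data contributed (α_post−α_prior, β_post−β_prior) successes and failures.
Total across both batches: 18−4=14 correct bits, 19−6=13 errors.
Subtract the first batch: 14−8=6 correct bits and 13−3=10 errors.

6 correct bits and 10 errors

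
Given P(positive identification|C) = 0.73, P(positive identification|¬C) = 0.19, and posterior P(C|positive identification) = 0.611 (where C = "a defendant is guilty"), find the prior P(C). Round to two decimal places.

P(C) = 0.29

Bayes' rule in odds form gives O(C|E) = O(C)·[P(E|C)/P(E|¬C)], hence O(C) = O(C|E)/LR.
Posterior odds = 0.611/(1−0.611) = 1.5707. LR = 0.73/0.19 = 3.8421.
Prior odds = 1.5707/3.8421 = 0.4088, so P(C) = 0.4088/(1+0.4088) ≈ 0.29.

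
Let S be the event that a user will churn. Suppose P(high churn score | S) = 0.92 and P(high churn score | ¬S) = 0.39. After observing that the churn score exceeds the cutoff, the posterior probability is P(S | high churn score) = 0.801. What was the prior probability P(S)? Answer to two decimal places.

In odds form, posterior odds = prior odds × likelihood ratio, so prior odds = posterior odds ÷ LR.
Posterior odds = 0.801/(1−0.801) = 4.0251. LR = 0.92/0.39 = 2.3590.
Prior odds = 4.0251/2.3590 = 1.7063, so P(S) = 1.7063/(1+1.7063) ≈ 0.63.

P(S) = 0.63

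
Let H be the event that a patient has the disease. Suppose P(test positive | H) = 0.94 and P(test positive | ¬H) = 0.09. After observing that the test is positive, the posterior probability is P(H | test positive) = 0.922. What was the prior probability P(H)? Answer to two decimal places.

Bayes' rule in odds form gives O(H|E) = O(H)·[P(E|H)/P(E|¬H)], hence O(H) = O(H|E)/LR.
Posterior odds = 0.922/(1−0.922) = 11.8205. LR = 0.94/0.09 = 10.4444.
Prior odds = 11.8205/10.4444 = 1.1318, so P(H) = 1.1318/(1+1.1318) ≈ 0.53.

P(H) = 0.53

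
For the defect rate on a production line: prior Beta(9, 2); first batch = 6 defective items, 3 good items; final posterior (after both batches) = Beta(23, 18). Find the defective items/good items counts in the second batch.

Because Beta–binomial updating is additive in the counts, the combined data contributed (α_post−α_prior, β_post−β_prior) successes and failures.
Total across both batches: 23−9=14 defective items, 18−2=16 good items.
Subtract the first batch: 14−6=8 defective items and 16−3=13 good items.

8 defective items and 13 good items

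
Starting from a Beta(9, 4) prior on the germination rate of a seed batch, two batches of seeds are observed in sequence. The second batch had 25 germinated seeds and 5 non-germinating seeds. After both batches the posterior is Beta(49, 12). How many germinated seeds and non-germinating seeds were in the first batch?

Sequential conjugate updates are equivalent to a single update on the pooled data, so total successes = posterior α − prior α and total failures = posterior β − prior β.
Total across both batches: 49−9=40 germinated seeds, 12−4=8 non-germinating seeds.
Subtract the second batch: 40−25=15 germinated seeds and 8−5=3 non-germinating seeds.

15 germinated seeds and 3 non-germinating seeds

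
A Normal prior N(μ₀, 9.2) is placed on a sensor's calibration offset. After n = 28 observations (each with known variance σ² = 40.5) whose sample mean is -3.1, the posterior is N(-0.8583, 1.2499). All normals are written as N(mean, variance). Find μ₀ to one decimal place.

The posterior mean is a precision-weighted average: μ_n = (τ₀μ₀ + τ_data·x̄)/(τ₀+τ_data), with τ₀=1/σ₀² and τ_data=n/σ².
Here τ₀ = 1/9.2 = 0.108696 and τ_data = 28/40.5 = 0.691358, so τ_n = 0.800054.
Rearranging for μ₀: μ₀ = (μ_n·τ_n − τ_data·x̄)/τ₀ = (-0.8583·0.800054 − 0.691358·-3.1) / 0.108696 = 1.456523/0.108696 ≈ 13.4.

μ₀ = 13.4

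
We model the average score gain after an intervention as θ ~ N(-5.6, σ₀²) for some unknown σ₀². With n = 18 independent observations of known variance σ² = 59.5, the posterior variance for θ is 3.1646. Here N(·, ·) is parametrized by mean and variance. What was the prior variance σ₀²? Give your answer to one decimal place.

Posterior precision equals prior precision plus data precision: 1/σ_n² = 1/σ₀² + n/σ².
So 1/σ₀² = 1/3.1646 − 18/59.5 = 0.315996 − 0.302521 = 0.013475.
Hence σ₀² = 1/0.013475 ≈ 74.2.

σ₀² = 74.2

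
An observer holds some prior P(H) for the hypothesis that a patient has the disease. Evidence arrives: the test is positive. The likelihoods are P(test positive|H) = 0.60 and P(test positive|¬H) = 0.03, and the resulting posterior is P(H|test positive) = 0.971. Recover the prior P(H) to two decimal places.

Bayes' rule in odds form gives O(H|E) = O(H)·[P(E|H)/P(E|¬H)], hence O(H) = O(H|E)/LR.
Posterior odds = 0.971/(1−0.971) = 33.4828. LR = 0.60/0.03 = 20.0000.
Prior odds = 33.4828/20.0000 = 1.6741, so P(H) = 1.6741/(1+1.6741) ≈ 0.63.

P(H) = 0.63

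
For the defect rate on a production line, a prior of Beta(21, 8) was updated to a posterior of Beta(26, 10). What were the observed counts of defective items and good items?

5 defective items and 2 good items

A Beta(α, β) prior with s successes and f failures in binomial data gives a Beta(α+s, β+f) posterior.
So s = 26 − 21 = 5 and f = 10 − 8 = 2.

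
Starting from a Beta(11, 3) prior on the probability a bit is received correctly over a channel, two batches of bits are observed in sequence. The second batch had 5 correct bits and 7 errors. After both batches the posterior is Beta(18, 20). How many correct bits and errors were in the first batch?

Because Beta–binomial updating is additive in the counts, the combined data contributed (α_post−α_prior, β_post−β_prior) successes and failures.
Total across both batches: 18−11=7 correct bits, 20−3=17 errors.
Subtract the second batch: 7−5=2 correct bits and 17−7=10 errors.

2 correct bits and 10 errors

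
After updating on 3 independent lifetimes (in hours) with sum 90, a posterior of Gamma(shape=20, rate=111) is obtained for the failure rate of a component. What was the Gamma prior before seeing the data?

For an exponential likelihood with a Gamma(α, β) prior on the rate, n observations with total T give posterior Gamma(α+n, β+T).
So α = 20 − 3 = 17 and β = 111 − 90 = 21.

Gamma(shape=17, rate=21)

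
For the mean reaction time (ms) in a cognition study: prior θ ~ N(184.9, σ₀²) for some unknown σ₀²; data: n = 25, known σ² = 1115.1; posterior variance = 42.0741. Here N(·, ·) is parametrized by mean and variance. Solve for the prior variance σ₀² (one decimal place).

Posterior precision equals prior precision plus data precision: 1/σ_n² = 1/σ₀² + n/σ².
So 1/σ₀² = 1/42.0741 − 25/1115.1 = 0.023768 − 0.022420 = 0.001348.
Hence σ₀² = 1/0.001348 ≈ 741.8.

σ₀² = 741.8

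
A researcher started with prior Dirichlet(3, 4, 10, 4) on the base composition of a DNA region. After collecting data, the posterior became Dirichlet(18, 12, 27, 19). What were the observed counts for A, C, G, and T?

For a Dirichlet(α) prior with multinomial counts c, the posterior is Dirichlet(α + c) componentwise.
Counts are posterior − prior componentwise: 18−3=15, 12−4=8, 27−10=17, 19−4=15.

counts (15, 8, 17, 15)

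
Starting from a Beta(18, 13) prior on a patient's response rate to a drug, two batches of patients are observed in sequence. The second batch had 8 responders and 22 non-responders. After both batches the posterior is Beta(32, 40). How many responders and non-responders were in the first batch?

6 responders and 5 non-responders

Sequential conjugate updates are equivalent to a single update on the pooled data, so total successes = posterior α − prior α and total failures = posterior β − prior β.
Total across both batches: 32−18=14 responders, 40−13=27 non-responders.
Subtract the second batch: 14−8=6 responders and 27−22=5 non-responders.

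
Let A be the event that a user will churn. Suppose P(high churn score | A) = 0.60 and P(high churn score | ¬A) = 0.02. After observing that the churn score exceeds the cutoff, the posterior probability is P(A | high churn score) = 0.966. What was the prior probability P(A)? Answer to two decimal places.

In odds form, posterior odds = prior odds × likelihood ratio, so prior odds = posterior odds ÷ LR.
Posterior odds = 0.966/(1−0.966) = 28.4118. LR = 0.60/0.02 = 30.0000.
Prior odds = 28.4118/30.0000 = 0.9471, so P(A) = 0.9471/(1+0.9471) ≈ 0.49.

P(A) = 0.49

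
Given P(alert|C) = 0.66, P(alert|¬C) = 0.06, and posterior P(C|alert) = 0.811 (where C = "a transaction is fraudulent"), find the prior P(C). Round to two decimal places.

Bayes' rule in odds form gives O(C|E) = O(C)·[P(E|C)/P(E|¬C)], hence O(C) = O(C|E)/LR.
Posterior odds = 0.811/(1−0.811) = 4.2910. LR = 0.66/0.06 = 11.0000.
Prior odds = 4.2910/11.0000 = 0.3901, so P(C) = 0.3901/(1+0.3901) ≈ 0.28.

P(C) = 0.28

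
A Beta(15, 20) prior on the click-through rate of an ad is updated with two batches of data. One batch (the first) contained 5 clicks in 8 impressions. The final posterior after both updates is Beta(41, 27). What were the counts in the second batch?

21 clicks and 4 non-clicks

Sequential conjugate updates are equivalent to a single update on the pooled data, so total successes = posterior α − prior α and total failures = posterior β − prior β.
Total across both batches: 41−15=26 clicks, 27−20=7 non-clicks.
Subtract the first batch: 26−5=21 clicks and 7−3=4 non-clicks.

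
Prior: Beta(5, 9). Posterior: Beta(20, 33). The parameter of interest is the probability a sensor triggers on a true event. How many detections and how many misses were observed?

A Beta(a, b) prior with s successes and f failures in binomial data gives a Beta(a+s, b+f) posterior.
Match parameters: s=20−5=15, f=33−9=24.

15 detections and 24 misses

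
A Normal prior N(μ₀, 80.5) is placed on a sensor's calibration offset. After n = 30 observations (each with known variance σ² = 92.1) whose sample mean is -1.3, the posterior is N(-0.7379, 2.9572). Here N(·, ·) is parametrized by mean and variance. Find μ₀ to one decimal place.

μ₀ = 14.0

The posterior mean is a precision-weighted average: μ_n = (τ₀μ₀ + τ_data·x̄)/(τ₀+τ_data), with τ₀=1/σ₀² and τ_data=n/σ².
Here τ₀ = 1/80.5 = 0.012422 and τ_data = 30/92.1 = 0.325733, so τ_n = 0.338155.
Rearranging for μ₀: μ₀ = (μ_n·τ_n − τ_data·x̄)/τ₀ = (-0.7379·0.338155 − 0.325733·-1.3) / 0.012422 = 0.173928/0.012422 ≈ 14.0.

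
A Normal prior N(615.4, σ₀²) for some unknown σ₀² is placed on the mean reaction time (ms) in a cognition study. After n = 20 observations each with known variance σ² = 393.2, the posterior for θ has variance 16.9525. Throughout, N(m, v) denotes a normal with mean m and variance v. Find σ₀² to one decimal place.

Posterior precision equals prior precision plus data precision: 1/σ_n² = 1/σ₀² + n/σ².
So 1/σ₀² = 1/16.9525 − 20/393.2 = 0.058988 − 0.050865 = 0.008123.
Hence σ₀² = 1/0.008123 ≈ 123.1.

σ₀² = 123.1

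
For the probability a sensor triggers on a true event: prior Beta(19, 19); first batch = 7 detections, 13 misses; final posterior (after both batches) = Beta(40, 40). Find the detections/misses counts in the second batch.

14 detections and 8 misses

Sequential conjugate updates are equivalent to a single update on the pooled data, so total successes = posterior α − prior α and total failures = posterior β − prior β.
Total across both batches: 40−19=21 detections, 40−19=21 misses.
Subtract the first batch: 21−7=14 detections and 21−13=8 misses.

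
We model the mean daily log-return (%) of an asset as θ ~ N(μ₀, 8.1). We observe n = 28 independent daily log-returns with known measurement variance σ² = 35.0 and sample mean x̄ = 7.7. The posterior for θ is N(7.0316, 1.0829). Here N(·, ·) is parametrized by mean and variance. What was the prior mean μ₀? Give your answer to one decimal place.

μ₀ = 2.7

The posterior mean is a precision-weighted average: μ_n = (τ₀μ₀ + τ_data·x̄)/(τ₀+τ_data), with τ₀=1/σ₀² and τ_data=n/σ².
Here τ₀ = 1/8.1 = 0.123457 and τ_data = 28/35.0 = 0.800000, so τ_n = 0.923457.
Rearranging for μ₀: μ₀ = (μ_n·τ_n − τ_data·x̄)/τ₀ = (7.0316·0.923457 − 0.800000·7.7) / 0.123457 = 0.333380/0.123457 ≈ 2.7.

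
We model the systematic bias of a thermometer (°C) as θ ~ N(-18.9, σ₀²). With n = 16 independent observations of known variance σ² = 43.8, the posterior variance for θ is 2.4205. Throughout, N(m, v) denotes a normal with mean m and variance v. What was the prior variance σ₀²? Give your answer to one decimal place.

For the Normal–Normal model with known σ², precisions add: τ_n = τ₀ + n/σ².
So 1/σ₀² = 1/2.4205 − 16/43.8 = 0.413138 − 0.365297 = 0.047841.
Hence σ₀² = 1/0.047841 ≈ 20.9.

σ₀² = 20.9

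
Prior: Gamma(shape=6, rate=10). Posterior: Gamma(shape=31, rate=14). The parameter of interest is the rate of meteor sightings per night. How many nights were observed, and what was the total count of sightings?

n = 4 nights with total 25 sightings

Gamma–Poisson conjugacy: posterior shape = α + Σxᵢ, posterior rate = β + n.
Matching: Σxᵢ = 31 − 6 = 25 and n = 14 − 10 = 4.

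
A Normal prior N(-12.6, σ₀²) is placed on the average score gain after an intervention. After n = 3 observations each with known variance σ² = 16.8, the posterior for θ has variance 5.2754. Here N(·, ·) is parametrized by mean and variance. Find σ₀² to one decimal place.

Posterior precision equals prior precision plus data precision: 1/σ_n² = 1/σ₀² + n/σ².
So 1/σ₀² = 1/5.2754 − 3/16.8 = 0.189559 − 0.178571 = 0.010988.
Hence σ₀² = 1/0.010988 ≈ 91.0.

σ₀² = 91.0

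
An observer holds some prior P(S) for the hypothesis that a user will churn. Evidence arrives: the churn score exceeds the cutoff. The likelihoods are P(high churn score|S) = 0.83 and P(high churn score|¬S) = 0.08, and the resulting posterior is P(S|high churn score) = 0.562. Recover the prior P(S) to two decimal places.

In odds form, posterior odds = prior odds × likelihood ratio, so prior odds = posterior odds ÷ LR.
Posterior odds = 0.562/(1−0.562) = 1.2831. LR = 0.83/0.08 = 10.3750.
Prior odds = 1.2831/10.3750 = 0.1237, so P(S) = 0.1237/(1+0.1237) ≈ 0.11.

P(S) = 0.11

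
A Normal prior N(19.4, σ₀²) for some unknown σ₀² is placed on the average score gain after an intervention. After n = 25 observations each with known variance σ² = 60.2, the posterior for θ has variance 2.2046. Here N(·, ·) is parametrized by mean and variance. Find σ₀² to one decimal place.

σ₀² = 26.1

For the Normal–Normal model with known σ², precisions add: τ_n = τ₀ + n/σ².
So 1/σ₀² = 1/2.2046 − 25/60.2 = 0.453597 − 0.415282 = 0.038315.
Hence σ₀² = 1/0.038315 ≈ 26.1.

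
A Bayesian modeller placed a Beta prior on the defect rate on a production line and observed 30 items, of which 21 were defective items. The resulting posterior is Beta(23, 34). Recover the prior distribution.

Beta(2, 25)

A Beta(α, β) prior with s successes and f failures in binomial data gives a Beta(α+s, β+f) posterior.
Subtract the data counts: 23−21=2, 34−9=25.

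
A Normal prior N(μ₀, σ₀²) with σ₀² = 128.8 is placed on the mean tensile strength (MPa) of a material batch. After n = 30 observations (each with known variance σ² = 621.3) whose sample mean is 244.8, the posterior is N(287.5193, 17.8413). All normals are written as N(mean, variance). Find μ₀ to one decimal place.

μ₀ = 553.2

With known observation variance, the Normal–Normal posterior has precision τ_n = τ₀ + n/σ² and mean μ_n = (τ₀μ₀ + (n/σ²)x̄)/τ_n.
Here τ₀ = 1/128.8 = 0.007764 and τ_data = 30/621.3 = 0.048286, so τ_n = 0.056050.
Rearranging for μ₀: μ₀ = (μ_n·τ_n − τ_data·x̄)/τ₀ = (287.5193·0.056050 − 0.048286·244.8) / 0.007764 = 4.295044/0.007764 ≈ 553.2.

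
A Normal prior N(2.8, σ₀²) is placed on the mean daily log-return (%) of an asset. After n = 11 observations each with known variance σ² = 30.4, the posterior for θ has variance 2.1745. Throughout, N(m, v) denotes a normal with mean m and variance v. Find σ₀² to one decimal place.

Posterior precision equals prior precision plus data precision: 1/σ_n² = 1/σ₀² + n/σ².
So 1/σ₀² = 1/2.1745 − 11/30.4 = 0.459876 − 0.361842 = 0.098034.
Hence σ₀² = 1/0.098034 ≈ 10.2.

σ₀² = 10.2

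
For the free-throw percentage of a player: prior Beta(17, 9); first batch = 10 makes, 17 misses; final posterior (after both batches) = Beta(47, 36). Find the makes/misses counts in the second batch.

Because Beta–binomial updating is additive in the counts, the combined data contributed (α_post−α_prior, β_post−β_prior) successes and failures.
Total across both batches: 47−17=30 makes, 36−9=27 misses.
Subtract the first batch: 30−10=20 makes and 27−17=10 misses.

20 makes and 10 misses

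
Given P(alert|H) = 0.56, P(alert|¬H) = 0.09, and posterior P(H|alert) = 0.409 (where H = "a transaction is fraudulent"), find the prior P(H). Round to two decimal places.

P(H) = 0.10

In odds form, posterior odds = prior odds × likelihood ratio, so prior odds = posterior odds ÷ LR.
Posterior odds = 0.409/(1−0.409) = 0.6920. LR = 0.56/0.09 = 6.2222.
Prior odds = 0.6920/6.2222 = 0.1112, so P(H) = 0.1112/(1+0.1112) ≈ 0.10.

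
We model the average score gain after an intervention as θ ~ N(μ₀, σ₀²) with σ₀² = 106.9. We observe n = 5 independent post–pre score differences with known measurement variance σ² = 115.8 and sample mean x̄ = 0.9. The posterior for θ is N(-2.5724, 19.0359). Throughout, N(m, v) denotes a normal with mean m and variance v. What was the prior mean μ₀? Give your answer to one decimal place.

μ₀ = -18.6

The posterior mean is a precision-weighted average: μ_n = (τ₀μ₀ + τ_data·x̄)/(τ₀+τ_data), with τ₀=1/σ₀² and τ_data=n/σ².
Here τ₀ = 1/106.9 = 0.009355 and τ_data = 5/115.8 = 0.043178, so τ_n = 0.052533.
Rearranging for μ₀: μ₀ = (μ_n·τ_n − τ_data·x̄)/τ₀ = (-2.5724·0.052533 − 0.043178·0.9) / 0.009355 = -0.173996/0.009355 ≈ -18.6.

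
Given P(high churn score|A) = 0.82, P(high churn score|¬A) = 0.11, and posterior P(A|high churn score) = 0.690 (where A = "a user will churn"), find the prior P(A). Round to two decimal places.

P(A) = 0.23

Bayes' rule in odds form gives O(A|E) = O(A)·[P(E|A)/P(E|¬A)], hence O(A) = O(A|E)/LR.
Posterior odds = 0.690/(1−0.690) = 2.2258. LR = 0.82/0.11 = 7.4545.
Prior odds = 2.2258/7.4545 = 0.2986, so P(A) = 0.2986/(1+0.2986) ≈ 0.23.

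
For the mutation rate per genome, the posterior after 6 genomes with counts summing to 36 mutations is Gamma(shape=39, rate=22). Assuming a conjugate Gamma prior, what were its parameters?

Gamma(shape=3, rate=16)

A Gamma(α, β) prior (rate parametrization) on a Poisson rate with n observations summing to S gives posterior Gamma(α+S, β+n).
So α = 39 − 36 = 3 and β = 22 − 6 = 16.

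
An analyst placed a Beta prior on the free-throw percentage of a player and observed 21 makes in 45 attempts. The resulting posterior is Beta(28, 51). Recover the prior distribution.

Beta(7, 27)

A Beta(a, b) prior with s successes and f failures in binomial data gives a Beta(a+s, b+f) posterior.
So a = 28 − 21 = 7 and b = 51 − 24 = 27.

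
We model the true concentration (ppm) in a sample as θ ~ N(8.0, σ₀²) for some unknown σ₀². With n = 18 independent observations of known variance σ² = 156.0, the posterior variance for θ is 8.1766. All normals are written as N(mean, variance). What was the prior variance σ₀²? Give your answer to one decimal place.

Posterior precision equals prior precision plus data precision: 1/σ_n² = 1/σ₀² + n/σ².
So 1/σ₀² = 1/8.1766 − 18/156.0 = 0.122300 − 0.115385 = 0.006915.
Hence σ₀² = 1/0.006915 ≈ 144.6.

σ₀² = 144.6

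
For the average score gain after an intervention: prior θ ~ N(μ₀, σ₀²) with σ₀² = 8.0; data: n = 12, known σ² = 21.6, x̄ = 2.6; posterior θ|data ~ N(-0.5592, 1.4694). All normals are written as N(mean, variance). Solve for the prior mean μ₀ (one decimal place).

The posterior mean is a precision-weighted average: μ_n = (τ₀μ₀ + τ_data·x̄)/(τ₀+τ_data), with τ₀=1/σ₀² and τ_data=n/σ².
Here τ₀ = 1/8.0 = 0.125000 and τ_data = 12/21.6 = 0.555556, so τ_n = 0.680556.
Rearranging for μ₀: μ₀ = (μ_n·τ_n − τ_data·x̄)/τ₀ = (-0.5592·0.680556 − 0.555556·2.6) / 0.125000 = -1.825013/0.125000 ≈ -14.6.

μ₀ = -14.6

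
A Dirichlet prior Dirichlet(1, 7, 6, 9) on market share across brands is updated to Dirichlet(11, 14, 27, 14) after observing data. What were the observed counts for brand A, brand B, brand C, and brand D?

For a Dirichlet(α) prior with multinomial counts c, the posterior is Dirichlet(α + c) componentwise.
Counts are posterior − prior componentwise: 11−1=10, 14−7=7, 27−6=21, 14−9=5.

counts (10, 7, 21, 5)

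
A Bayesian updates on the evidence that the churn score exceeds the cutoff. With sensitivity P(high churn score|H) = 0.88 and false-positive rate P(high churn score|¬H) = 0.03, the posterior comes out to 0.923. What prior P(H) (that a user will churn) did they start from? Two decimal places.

In odds form, posterior odds = prior odds × likelihood ratio, so prior odds = posterior odds ÷ LR.
Posterior odds = 0.923/(1−0.923) = 11.9870. LR = 0.88/0.03 = 29.3333.
Prior odds = 11.9870/29.3333 = 0.4086, so P(H) = 0.4086/(1+0.4086) ≈ 0.29.

P(H) = 0.29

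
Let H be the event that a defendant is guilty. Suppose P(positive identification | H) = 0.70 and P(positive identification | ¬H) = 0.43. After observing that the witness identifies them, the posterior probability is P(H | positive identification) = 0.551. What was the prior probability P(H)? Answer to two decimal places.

P(H) = 0.43

In odds form, posterior odds = prior odds × likelihood ratio, so prior odds = posterior odds ÷ LR.
Posterior odds = 0.551/(1−0.551) = 1.2272. LR = 0.70/0.43 = 1.6279.
Prior odds = 1.2272/1.6279 = 0.7539, so P(H) = 0.7539/(1+0.7539) ≈ 0.43.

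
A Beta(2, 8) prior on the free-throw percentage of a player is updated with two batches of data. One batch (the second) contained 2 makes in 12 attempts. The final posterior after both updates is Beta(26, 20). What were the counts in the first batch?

22 makes and 2 misses

Because Beta–binomial updating is additive in the counts, the combined data contributed (α_post−α_prior, β_post−β_prior) successes and failures.
Total across both batches: 26−2=24 makes, 20−8=12 misses.
Subtract the second batch: 24−2=22 makes and 12−10=2 misses.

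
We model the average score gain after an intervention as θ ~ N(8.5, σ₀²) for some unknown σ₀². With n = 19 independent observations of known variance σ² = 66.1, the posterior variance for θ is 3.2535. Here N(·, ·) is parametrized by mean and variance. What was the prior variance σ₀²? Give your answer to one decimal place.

For the Normal–Normal model with known σ², precisions add: τ_n = τ₀ + n/σ².
So 1/σ₀² = 1/3.2535 − 19/66.1 = 0.307361 − 0.287443 = 0.019918.
Hence σ₀² = 1/0.019918 ≈ 50.2.

σ₀² = 50.2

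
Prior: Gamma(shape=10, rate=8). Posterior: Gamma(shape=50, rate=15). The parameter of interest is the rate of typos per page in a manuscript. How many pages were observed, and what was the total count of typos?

Gamma–Poisson conjugacy: posterior shape = α + Σxᵢ, posterior rate = β + n.
Matching: Σxᵢ = 50 − 10 = 40 and n = 15 − 8 = 7.

n = 7 pages with total 40 typos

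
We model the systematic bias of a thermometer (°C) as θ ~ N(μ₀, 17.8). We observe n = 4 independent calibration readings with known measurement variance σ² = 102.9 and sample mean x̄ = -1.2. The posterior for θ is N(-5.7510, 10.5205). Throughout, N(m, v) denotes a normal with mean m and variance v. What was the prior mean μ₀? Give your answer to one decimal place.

The posterior mean is a precision-weighted average: μ_n = (τ₀μ₀ + τ_data·x̄)/(τ₀+τ_data), with τ₀=1/σ₀² and τ_data=n/σ².
Here τ₀ = 1/17.8 = 0.056180 and τ_data = 4/102.9 = 0.038873, so τ_n = 0.095053.
Rearranging for μ₀: μ₀ = (μ_n·τ_n − τ_data·x̄)/τ₀ = (-5.7510·0.095053 − 0.038873·-1.2) / 0.056180 = -0.500002/0.056180 ≈ -8.9.

μ₀ = -8.9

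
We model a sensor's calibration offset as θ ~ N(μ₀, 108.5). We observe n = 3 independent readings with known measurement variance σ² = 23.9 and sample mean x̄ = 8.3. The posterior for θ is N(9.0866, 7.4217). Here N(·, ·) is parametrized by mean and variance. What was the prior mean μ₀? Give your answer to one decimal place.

With known observation variance, the Normal–Normal posterior has precision τ_n = τ₀ + n/σ² and mean μ_n = (τ₀μ₀ + (n/σ²)x̄)/τ_n.
Here τ₀ = 1/108.5 = 0.009217 and τ_data = 3/23.9 = 0.125523, so τ_n = 0.134740.
Rearranging for μ₀: μ₀ = (μ_n·τ_n − τ_data·x̄)/τ₀ = (9.0866·0.134740 − 0.125523·8.3) / 0.009217 = 0.182488/0.009217 ≈ 19.8.

μ₀ = 19.8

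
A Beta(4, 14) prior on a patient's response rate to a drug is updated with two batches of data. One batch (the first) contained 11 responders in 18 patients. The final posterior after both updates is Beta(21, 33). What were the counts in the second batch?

Sequential conjugate updates are equivalent to a single update on the pooled data, so total successes = posterior α − prior α and total failures = posterior β − prior β.
Total across both batches: 21−4=17 responders, 33−14=19 non-responders.
Subtract the first batch: 17−11=6 responders and 19−7=12 non-responders.

6 responders and 12 non-responders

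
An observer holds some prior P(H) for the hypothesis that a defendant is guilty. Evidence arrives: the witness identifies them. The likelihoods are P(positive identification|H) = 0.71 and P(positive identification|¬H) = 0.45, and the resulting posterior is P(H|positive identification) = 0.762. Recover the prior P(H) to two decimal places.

Bayes' rule in odds form gives O(H|E) = O(H)·[P(E|H)/P(E|¬H)], hence O(H) = O(H|E)/LR.
Posterior odds = 0.762/(1−0.762) = 3.2017. LR = 0.71/0.45 = 1.5778.
Prior odds = 3.2017/1.5778 = 2.0292, so P(H) = 2.0292/(1+2.0292) ≈ 0.67.

P(H) = 0.67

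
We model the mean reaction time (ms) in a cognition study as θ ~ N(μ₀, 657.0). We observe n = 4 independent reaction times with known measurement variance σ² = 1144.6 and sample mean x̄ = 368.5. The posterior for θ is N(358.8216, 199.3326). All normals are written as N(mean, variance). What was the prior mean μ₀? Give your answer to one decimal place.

The posterior mean is a precision-weighted average: μ_n = (τ₀μ₀ + τ_data·x̄)/(τ₀+τ_data), with τ₀=1/σ₀² and τ_data=n/σ².
Here τ₀ = 1/657.0 = 0.001522 and τ_data = 4/1144.6 = 0.003495, so τ_n = 0.005017.
Rearranging for μ₀: μ₀ = (μ_n·τ_n − τ_data·x̄)/τ₀ = (358.8216·0.005017 − 0.003495·368.5) / 0.001522 = 0.512300/0.001522 ≈ 336.6.

μ₀ = 336.6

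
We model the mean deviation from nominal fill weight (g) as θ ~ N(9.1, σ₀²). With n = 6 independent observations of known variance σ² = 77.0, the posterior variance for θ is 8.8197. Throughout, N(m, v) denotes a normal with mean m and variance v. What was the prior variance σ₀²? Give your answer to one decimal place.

For the Normal–Normal model with known σ², precisions add: τ_n = τ₀ + n/σ².
So 1/σ₀² = 1/8.8197 − 6/77.0 = 0.113383 − 0.077922 = 0.035461.
Hence σ₀² = 1/0.035461 ≈ 28.2.

σ₀² = 28.2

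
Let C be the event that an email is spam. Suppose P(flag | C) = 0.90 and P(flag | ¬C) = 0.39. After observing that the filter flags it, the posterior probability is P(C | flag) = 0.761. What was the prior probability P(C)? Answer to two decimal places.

P(C) = 0.58

In odds form, posterior odds = prior odds × likelihood ratio, so prior odds = posterior odds ÷ LR.
Posterior odds = 0.761/(1−0.761) = 3.1841. LR = 0.90/0.39 = 2.3077.
Prior odds = 3.1841/2.3077 = 1.3798, so P(C) = 1.3798/(1+1.3798) ≈ 0.58.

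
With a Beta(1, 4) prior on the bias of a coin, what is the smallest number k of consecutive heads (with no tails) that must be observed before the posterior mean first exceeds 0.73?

After k heads and 0 tails the posterior is Beta(1+k, 4), with mean (1+k)/(1+4+k).
Set (1+k)/(5+k) > 0.73 and solve: k > (0.73·5 − 1)/(1 − 0.73) = 9.815.
The smallest integer exceeding 9.815 is 10.

k = 10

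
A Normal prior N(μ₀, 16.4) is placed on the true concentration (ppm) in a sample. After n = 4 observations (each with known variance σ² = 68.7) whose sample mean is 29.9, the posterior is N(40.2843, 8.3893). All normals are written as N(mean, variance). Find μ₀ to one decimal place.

μ₀ = 50.2

With known observation variance, the Normal–Normal posterior has precision τ_n = τ₀ + n/σ² and mean μ_n = (τ₀μ₀ + (n/σ²)x̄)/τ_n.
Here τ₀ = 1/16.4 = 0.060976 and τ_data = 4/68.7 = 0.058224, so τ_n = 0.119200.
Rearranging for μ₀: μ₀ = (μ_n·τ_n − τ_data·x̄)/τ₀ = (40.2843·0.119200 − 0.058224·29.9) / 0.060976 = 3.060991/0.060976 ≈ 50.2.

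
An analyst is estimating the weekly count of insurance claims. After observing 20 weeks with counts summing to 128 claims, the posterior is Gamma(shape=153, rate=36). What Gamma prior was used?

A Gamma(α, β) prior (rate parametrization) on a Poisson rate with n observations summing to S gives posterior Gamma(α+S, β+n).
So α = 153 − 128 = 25 and β = 36 − 20 = 16.

Gamma(shape=25, rate=16)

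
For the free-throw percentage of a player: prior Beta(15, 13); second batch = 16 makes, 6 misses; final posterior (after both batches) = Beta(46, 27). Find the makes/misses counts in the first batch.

Because Beta–binomial updating is additive in the counts, the combined data contributed (α_post−α_prior, β_post−β_prior) successes and failures.
Total across both batches: 46−15=31 makes, 27−13=14 misses.
Subtract the second batch: 31−16=15 makes and 14−6=8 misses.

15 makes and 8 misses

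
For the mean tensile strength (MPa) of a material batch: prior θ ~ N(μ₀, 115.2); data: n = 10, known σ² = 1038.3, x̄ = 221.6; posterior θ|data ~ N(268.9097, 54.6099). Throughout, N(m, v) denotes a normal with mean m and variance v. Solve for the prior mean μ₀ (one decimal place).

μ₀ = 321.4

The posterior mean is a precision-weighted average: μ_n = (τ₀μ₀ + τ_data·x̄)/(τ₀+τ_data), with τ₀=1/σ₀² and τ_data=n/σ².
Here τ₀ = 1/115.2 = 0.008681 and τ_data = 10/1038.3 = 0.009631, so τ_n = 0.018312.
Rearranging for μ₀: μ₀ = (μ_n·τ_n − τ_data·x̄)/τ₀ = (268.9097·0.018312 − 0.009631·221.6) / 0.008681 = 2.790045/0.008681 ≈ 321.4.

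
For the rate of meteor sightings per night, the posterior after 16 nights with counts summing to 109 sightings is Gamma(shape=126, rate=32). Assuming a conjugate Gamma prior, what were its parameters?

Gamma(shape=17, rate=16)

A Gamma(α, β) prior (rate parametrization) on a Poisson rate with n observations summing to S gives posterior Gamma(α+S, β+n).
So α = 126 − 109 = 17 and β = 32 − 16 = 16.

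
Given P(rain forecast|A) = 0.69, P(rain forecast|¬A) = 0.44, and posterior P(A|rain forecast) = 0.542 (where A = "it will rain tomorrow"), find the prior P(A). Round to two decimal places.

P(A) = 0.43

In odds form, posterior odds = prior odds × likelihood ratio, so prior odds = posterior odds ÷ LR.
Posterior odds = 0.542/(1−0.542) = 1.1834. LR = 0.69/0.44 = 1.5682.
Prior odds = 1.1834/1.5682 = 0.7546, so P(A) = 0.7546/(1+0.7546) ≈ 0.43.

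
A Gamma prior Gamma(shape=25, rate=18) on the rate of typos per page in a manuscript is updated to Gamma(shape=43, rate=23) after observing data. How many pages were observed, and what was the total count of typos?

A Gamma(α, β) prior (rate parametrization) on a Poisson rate with n observations summing to S gives posterior Gamma(α+S, β+n).
Matching: Σxᵢ = 43 − 25 = 18 and n = 23 − 18 = 5.

n = 5 pages with total 18 typos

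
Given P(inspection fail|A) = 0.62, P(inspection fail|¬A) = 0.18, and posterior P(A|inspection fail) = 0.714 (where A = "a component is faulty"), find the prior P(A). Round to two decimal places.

P(A) = 0.42

In odds form, posterior odds = prior odds × likelihood ratio, so prior odds = posterior odds ÷ LR.
Posterior odds = 0.714/(1−0.714) = 2.4965. LR = 0.62/0.18 = 3.4444.
Prior odds = 2.4965/3.4444 = 0.7248, so P(A) = 0.7248/(1+0.7248) ≈ 0.42.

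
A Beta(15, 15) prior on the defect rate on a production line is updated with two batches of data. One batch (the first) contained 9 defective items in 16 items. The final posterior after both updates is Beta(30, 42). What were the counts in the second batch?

6 defective items and 20 good items

Because Beta–binomial updating is additive in the counts, the combined data contributed (α_post−α_prior, β_post−β_prior) successes and failures.
Total across both batches: 30−15=15 defective items, 42−15=27 good items.
Subtract the first batch: 15−9=6 defective items and 27−7=20 good items.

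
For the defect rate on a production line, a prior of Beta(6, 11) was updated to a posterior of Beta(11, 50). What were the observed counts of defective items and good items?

Beta is conjugate to the binomial likelihood: posterior = Beta(α+s, β+f).
Match parameters: s=11−6=5, f=50−11=39.

5 defective items and 39 good items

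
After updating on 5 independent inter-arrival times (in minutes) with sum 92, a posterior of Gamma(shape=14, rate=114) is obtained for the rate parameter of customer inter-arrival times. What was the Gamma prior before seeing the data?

Gamma–exponential conjugacy: posterior shape = α + n, posterior rate = β + Σtᵢ.
So α = 14 − 5 = 9 and β = 114 − 92 = 22.

Gamma(shape=9, rate=22)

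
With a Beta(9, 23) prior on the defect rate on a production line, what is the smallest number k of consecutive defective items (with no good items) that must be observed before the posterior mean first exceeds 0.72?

k = 51

After k defective items and 0 good items the posterior is Beta(9+k, 23), with mean (9+k)/(9+23+k).
Set (9+k)/(32+k) > 0.72 and solve: k > (0.72·32 − 9)/(1 − 0.72) = 50.143.
The smallest integer exceeding 50.143 is 51.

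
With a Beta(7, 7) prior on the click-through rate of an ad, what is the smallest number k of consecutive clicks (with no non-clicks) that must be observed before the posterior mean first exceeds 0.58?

After k clicks and 0 non-clicks the posterior is Beta(7+k, 7), with mean (7+k)/(7+7+k).
Set (7+k)/(14+k) > 0.58 and solve: k > (0.58·14 − 7)/(1 − 0.58) = 2.667.
The smallest integer exceeding 2.667 is 3, and checking k=3: (10)/(17) = 0.5882 > 0.58.

k = 3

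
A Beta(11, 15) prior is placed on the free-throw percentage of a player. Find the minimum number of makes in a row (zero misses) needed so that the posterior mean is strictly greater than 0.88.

k = 100

After k makes and 0 misses the posterior is Beta(11+k, 15), with mean (11+k)/(11+15+k).
Set (11+k)/(26+k) > 0.88 and solve: k > (0.88·26 − 11)/(1 − 0.88) = 99.000.
The smallest integer exceeding 99.000 is 100.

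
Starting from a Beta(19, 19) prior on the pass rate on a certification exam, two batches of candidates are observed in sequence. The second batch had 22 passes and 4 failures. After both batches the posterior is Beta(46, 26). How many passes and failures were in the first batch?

Because Beta–binomial updating is additive in the counts, the combined data contributed (α_post−α_prior, β_post−β_prior) successes and failures.
Total across both batches: 46−19=27 passes, 26−19=7 failures.
Subtract the second batch: 27−22=5 passes and 7−4=3 failures.

5 passes and 3 failures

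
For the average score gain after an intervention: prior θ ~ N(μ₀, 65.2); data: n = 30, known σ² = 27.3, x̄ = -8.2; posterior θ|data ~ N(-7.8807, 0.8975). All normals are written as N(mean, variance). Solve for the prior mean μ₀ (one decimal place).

The posterior mean is a precision-weighted average: μ_n = (τ₀μ₀ + τ_data·x̄)/(τ₀+τ_data), with τ₀=1/σ₀² and τ_data=n/σ².
Here τ₀ = 1/65.2 = 0.015337 and τ_data = 30/27.3 = 1.098901, so τ_n = 1.114238.
Rearranging for μ₀: μ₀ = (μ_n·τ_n − τ_data·x̄)/τ₀ = (-7.8807·1.114238 − 1.098901·-8.2) / 0.015337 = 0.230013/0.015337 ≈ 15.0.

μ₀ = 15.0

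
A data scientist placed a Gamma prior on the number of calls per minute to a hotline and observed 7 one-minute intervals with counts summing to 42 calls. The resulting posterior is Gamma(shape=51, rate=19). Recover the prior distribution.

Gamma–Poisson conjugacy: posterior shape = α + Σxᵢ, posterior rate = β + n.
So α = 51 − 42 = 9 and β = 19 − 7 = 12.

Gamma(shape=9, rate=12)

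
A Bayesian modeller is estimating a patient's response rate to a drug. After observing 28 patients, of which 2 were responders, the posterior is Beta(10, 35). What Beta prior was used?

Beta(8, 9)

Beta is conjugate to the binomial likelihood: posterior = Beta(α+s, β+f).
Subtract the data counts: 10−2=8, 35−26=9.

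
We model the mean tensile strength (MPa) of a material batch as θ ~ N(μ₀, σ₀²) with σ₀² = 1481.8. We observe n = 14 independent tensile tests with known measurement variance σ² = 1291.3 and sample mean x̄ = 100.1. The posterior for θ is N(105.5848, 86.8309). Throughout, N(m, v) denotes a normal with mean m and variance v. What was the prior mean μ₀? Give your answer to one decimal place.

With known observation variance, the Normal–Normal posterior has precision τ_n = τ₀ + n/σ² and mean μ_n = (τ₀μ₀ + (n/σ²)x̄)/τ_n.
Here τ₀ = 1/1481.8 = 0.000675 and τ_data = 14/1291.3 = 0.010842, so τ_n = 0.011517.
Rearranging for μ₀: μ₀ = (μ_n·τ_n − τ_data·x̄)/τ₀ = (105.5848·0.011517 − 0.010842·100.1) / 0.000675 = 0.130736/0.000675 ≈ 193.7.

μ₀ = 193.7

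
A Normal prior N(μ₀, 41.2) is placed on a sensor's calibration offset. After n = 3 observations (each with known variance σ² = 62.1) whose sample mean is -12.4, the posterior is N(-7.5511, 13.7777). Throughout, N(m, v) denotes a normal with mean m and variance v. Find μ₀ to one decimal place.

With known observation variance, the Normal–Normal posterior has precision τ_n = τ₀ + n/σ² and mean μ_n = (τ₀μ₀ + (n/σ²)x̄)/τ_n.
Here τ₀ = 1/41.2 = 0.024272 and τ_data = 3/62.1 = 0.048309, so τ_n = 0.072581.
Rearranging for μ₀: μ₀ = (μ_n·τ_n − τ_data·x̄)/τ₀ = (-7.5511·0.072581 − 0.048309·-12.4) / 0.024272 = 0.050965/0.024272 ≈ 2.1.

μ₀ = 2.1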